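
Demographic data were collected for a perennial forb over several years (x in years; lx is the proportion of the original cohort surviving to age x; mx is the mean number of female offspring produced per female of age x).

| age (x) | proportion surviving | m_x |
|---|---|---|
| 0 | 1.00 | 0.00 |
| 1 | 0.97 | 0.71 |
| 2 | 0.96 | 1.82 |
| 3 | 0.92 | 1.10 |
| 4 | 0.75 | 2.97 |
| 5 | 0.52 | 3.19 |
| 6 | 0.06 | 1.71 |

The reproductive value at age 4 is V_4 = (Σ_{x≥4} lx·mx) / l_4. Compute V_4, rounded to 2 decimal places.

lx·mx for x ≥ 4: 2.2275, 1.6588, 0.1026 → sum = 3.9889
V_4 = 3.9889 / l_4 = 3.9889 / 0.75 = 5.318533… → 5.32

5.32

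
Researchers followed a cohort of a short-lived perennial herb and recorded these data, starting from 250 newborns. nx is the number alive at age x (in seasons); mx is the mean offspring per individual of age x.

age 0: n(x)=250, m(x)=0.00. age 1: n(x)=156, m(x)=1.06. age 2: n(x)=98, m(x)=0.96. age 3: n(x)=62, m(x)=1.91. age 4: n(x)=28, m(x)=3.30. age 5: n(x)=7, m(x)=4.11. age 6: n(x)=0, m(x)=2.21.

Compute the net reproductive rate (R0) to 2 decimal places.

2.00

lx = nx/n0 = nx/250: 1, 0.624, 0.392, 0.248, 0.112, 0.028, 0
lx·mx by age: 0, 0.66144, 0.37632, 0.47368, 0.3696, 0.11508, 0
R0 = Σ lx·mx = 1.99612 → 2.00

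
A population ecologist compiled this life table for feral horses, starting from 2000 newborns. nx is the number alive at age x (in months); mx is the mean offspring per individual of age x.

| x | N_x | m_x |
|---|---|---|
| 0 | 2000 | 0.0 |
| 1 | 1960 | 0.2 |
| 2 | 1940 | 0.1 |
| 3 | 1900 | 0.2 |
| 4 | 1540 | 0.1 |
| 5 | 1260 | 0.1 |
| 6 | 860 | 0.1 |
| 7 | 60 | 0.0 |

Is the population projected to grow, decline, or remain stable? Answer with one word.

declining

lx = nx/n0 = nx/2000: 1, 0.98, 0.97, 0.95, 0.77, 0.63, 0.43, 0.03
R0 = Σ lx·mx = 0 + 0.196 + 0.097 + 0.19 + 0.077 + 0.063 + 0.043 + 0 = 0.666
R0 < 1, so the population is declining.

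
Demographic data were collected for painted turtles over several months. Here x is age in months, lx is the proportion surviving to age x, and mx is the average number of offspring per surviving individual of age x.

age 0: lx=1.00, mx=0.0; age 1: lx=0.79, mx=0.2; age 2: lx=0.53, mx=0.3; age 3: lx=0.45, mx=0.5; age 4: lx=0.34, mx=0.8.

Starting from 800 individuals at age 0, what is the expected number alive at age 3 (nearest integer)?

Expected survivors = N0 · l_3 = 800 × 0.45 = 360 → 360

360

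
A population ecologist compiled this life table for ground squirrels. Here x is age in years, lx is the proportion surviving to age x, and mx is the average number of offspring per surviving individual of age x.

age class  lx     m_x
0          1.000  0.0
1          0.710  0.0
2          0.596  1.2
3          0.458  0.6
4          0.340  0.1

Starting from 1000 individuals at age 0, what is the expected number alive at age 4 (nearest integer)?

340

Expected survivors = N0 · l_4 = 1000 × 0.340 = 340 → 340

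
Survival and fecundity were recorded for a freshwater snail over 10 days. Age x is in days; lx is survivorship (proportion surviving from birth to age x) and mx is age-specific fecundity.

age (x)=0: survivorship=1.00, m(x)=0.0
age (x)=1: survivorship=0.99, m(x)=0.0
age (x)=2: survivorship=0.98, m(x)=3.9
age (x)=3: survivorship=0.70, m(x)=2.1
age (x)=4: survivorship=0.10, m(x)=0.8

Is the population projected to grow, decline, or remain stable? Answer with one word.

growing

R0 = Σ lx·mx = 0 + 0 + 3.822 + 1.47 + 0.08 = 5.372
R0 > 1, so the population is growing.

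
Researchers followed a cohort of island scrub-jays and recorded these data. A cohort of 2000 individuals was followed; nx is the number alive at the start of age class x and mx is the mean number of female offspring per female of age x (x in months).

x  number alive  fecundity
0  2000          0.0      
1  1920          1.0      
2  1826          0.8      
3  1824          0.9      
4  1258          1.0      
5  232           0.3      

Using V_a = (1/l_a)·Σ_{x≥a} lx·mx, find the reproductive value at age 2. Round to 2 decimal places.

lx = nx/n0 = nx/2000: 1, 0.96, 0.913, 0.912, 0.629, 0.116
lx·mx for x ≥ 2: 0.7304, 0.8208, 0.629, 0.0348 → sum = 2.215
V_2 = 2.215 / l_2 = 2.215 / 0.913 = 2.426068… → 2.43

2.43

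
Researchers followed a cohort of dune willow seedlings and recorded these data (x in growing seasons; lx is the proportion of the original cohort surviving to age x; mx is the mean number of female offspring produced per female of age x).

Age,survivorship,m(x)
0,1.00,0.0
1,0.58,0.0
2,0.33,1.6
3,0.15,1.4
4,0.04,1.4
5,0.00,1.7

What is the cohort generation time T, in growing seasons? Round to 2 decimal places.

2.41

lx·mx: 0, 0, 0.528, 0.21, 0.056, 0 → R0 = 0.794
x·lx·mx: 0, 0, 1.056, 0.63, 0.224, 0 → Σ = 1.91
T = 1.91 / 0.794 = 2.405542… → 2.41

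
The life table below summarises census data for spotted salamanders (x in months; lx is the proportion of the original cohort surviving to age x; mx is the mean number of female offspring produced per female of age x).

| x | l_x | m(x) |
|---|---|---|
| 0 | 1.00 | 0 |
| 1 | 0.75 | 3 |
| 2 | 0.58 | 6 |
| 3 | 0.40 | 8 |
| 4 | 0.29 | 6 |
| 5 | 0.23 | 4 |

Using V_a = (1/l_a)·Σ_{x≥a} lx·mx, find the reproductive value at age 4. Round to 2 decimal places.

9.17

lx·mx for x ≥ 4: 1.74, 0.92 → sum = 2.66
V_4 = 2.66 / l_4 = 2.66 / 0.29 = 9.172414… → 9.17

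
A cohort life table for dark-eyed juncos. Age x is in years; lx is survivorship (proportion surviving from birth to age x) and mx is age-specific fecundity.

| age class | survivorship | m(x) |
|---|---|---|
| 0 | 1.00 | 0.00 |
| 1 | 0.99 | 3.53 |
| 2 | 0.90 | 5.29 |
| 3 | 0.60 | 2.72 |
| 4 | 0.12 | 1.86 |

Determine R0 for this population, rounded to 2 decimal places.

10.11

lx·mx by age: 0, 3.4947, 4.761, 1.632, 0.2232
R0 = Σ lx·mx = 10.1109 → 10.11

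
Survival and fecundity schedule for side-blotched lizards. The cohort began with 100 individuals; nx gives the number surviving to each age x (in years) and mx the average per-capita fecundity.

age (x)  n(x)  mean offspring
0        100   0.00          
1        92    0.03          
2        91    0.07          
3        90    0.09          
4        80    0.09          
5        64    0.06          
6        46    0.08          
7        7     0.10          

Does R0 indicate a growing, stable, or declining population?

lx = nx/n0 = nx/100: 1, 0.92, 0.91, 0.9, 0.8, 0.64, 0.46, 0.07
R0 = Σ lx·mx = 0 + 0.0276 + 0.0637 + 0.081 + 0.072 + 0.0384 + 0.0368 + 0.007 = 0.3265
R0 < 1, so the population is declining.

declining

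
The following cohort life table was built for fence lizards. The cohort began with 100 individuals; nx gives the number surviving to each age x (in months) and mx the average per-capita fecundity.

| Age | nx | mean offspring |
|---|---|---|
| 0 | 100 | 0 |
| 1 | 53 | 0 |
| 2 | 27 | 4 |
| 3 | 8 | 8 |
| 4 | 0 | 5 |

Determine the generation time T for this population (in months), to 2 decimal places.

2.37

lx = nx/n0 = nx/100: 1, 0.53, 0.27, 0.08, 0
lx·mx: 0, 0, 1.08, 0.64, 0 → R0 = 1.72
x·lx·mx: 0, 0, 2.16, 1.92, 0 → Σ = 4.08
T = 4.08 / 1.72 = 2.372093… → 2.37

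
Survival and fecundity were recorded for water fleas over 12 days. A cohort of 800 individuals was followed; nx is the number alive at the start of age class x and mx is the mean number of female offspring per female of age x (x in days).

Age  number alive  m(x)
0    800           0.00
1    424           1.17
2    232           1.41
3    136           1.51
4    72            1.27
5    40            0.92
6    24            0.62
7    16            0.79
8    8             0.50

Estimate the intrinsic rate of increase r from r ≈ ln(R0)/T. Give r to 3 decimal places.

0.186

lx = nx/n0 = nx/800: 1, 0.53, 0.29, 0.17, 0.09, 0.05, 0.03, 0.02, 0.01
R0 = Σ lx·mx = 0 + 0.6201 + 0.4089 + 0.2567 + 0.1143 + 0.046 + 0.0186 + 0.0158 + 0.005 = 1.4854
Σ x·lx·mx = 3.1574; T = 3.1574/1.4854 = 2.12562…
r ≈ ln(R0)/T = ln(1.4854)/2.12562… = 0.18615… → 0.186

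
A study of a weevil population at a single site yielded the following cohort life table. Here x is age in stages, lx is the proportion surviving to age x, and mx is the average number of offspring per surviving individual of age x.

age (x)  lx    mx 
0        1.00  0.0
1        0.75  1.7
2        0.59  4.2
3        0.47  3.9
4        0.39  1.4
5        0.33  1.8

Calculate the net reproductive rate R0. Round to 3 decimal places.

6.726

lx·mx by age: 0, 1.275, 2.478, 1.833, 0.546, 0.594
R0 = Σ lx·mx = 6.726 → 6.726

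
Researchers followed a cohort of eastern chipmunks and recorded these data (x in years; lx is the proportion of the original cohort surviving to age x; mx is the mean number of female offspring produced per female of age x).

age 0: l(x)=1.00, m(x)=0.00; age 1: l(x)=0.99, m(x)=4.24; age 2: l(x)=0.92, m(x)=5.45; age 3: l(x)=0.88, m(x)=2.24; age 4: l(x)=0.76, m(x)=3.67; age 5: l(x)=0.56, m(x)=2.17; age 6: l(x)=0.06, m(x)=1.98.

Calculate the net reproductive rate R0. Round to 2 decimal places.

lx·mx by age: 0, 4.1976, 5.014, 1.9712, 2.7892, 1.2152, 0.1188
R0 = Σ lx·mx = 15.306 → 15.31

15.31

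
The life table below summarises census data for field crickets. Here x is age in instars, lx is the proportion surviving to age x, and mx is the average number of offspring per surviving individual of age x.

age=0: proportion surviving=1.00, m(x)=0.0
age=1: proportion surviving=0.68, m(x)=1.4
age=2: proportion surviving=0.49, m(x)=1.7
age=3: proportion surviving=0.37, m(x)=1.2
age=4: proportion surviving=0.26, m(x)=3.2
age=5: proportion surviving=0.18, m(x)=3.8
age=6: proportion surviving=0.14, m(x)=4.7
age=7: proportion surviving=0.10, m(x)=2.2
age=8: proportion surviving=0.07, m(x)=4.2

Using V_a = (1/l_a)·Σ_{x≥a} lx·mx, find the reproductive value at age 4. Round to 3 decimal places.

lx·mx for x ≥ 4: 0.832, 0.684, 0.658, 0.22, 0.294 → sum = 2.688
V_4 = 2.688 / l_4 = 2.688 / 0.26 = 10.338462… → 10.338

10.338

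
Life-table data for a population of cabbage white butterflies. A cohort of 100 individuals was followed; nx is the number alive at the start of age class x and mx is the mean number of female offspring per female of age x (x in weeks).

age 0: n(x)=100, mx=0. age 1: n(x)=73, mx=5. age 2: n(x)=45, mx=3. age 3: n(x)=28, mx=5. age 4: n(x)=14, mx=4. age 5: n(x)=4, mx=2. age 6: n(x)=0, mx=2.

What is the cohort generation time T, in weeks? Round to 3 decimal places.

1.874

lx = nx/n0 = nx/100: 1, 0.73, 0.45, 0.28, 0.14, 0.04, 0
lx·mx: 0, 3.65, 1.35, 1.4, 0.56, 0.08, 0 → R0 = 7.04
x·lx·mx: 0, 3.65, 2.7, 4.2, 2.24, 0.4, 0 → Σ = 13.19
T = 13.19 / 7.04 = 1.87358… → 1.874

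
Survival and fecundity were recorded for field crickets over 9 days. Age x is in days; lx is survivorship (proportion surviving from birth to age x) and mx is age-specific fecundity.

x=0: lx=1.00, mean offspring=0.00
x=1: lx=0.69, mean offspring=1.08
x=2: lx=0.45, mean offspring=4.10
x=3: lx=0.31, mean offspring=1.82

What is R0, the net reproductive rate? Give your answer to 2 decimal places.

lx·mx by age: 0, 0.7452, 1.845, 0.5642
R0 = Σ lx·mx = 3.1544 → 3.15

3.15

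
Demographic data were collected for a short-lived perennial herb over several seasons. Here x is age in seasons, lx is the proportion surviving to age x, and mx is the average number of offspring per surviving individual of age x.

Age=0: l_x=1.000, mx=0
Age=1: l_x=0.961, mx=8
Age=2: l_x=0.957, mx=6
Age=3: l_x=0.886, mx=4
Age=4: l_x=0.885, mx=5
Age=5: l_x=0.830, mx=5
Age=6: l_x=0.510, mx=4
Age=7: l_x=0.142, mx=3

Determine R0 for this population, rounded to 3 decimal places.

28.015

lx·mx by age: 0, 7.688, 5.742, 3.544, 4.425, 4.15, 2.04, 0.426
R0 = Σ lx·mx = 28.015 → 28.015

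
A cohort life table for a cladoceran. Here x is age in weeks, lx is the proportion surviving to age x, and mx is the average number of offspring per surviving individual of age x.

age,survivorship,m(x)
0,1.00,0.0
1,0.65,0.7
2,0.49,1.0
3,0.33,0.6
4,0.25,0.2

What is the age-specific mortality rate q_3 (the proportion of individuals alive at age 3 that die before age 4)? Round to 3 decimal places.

0.242

q_3 = (l_3 − l_4) / l_3 = (0.33 − 0.25) / 0.33
     = 0.08 / 0.33 = 0.242424… → 0.242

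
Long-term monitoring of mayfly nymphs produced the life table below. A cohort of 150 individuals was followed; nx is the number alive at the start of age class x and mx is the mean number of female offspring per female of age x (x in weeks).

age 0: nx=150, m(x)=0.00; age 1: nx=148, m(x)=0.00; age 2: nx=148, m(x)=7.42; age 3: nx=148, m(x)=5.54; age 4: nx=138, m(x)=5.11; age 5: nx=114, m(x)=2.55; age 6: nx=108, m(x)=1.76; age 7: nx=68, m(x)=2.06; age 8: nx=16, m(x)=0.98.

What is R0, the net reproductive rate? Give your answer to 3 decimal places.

21.732

lx = nx/n0 = nx/150: 1, 0.98667…, 0.98667…, 0.98667…, 0.92, 0.76, 0.72, 0.45333…, 0.10667…
lx·mx by age: 0, 0, 7.321067…, 5.466133…, 4.7012, 1.938, 1.2672, 0.933867…, 0.104533…
R0 = Σ lx·mx = 21.732… → 21.732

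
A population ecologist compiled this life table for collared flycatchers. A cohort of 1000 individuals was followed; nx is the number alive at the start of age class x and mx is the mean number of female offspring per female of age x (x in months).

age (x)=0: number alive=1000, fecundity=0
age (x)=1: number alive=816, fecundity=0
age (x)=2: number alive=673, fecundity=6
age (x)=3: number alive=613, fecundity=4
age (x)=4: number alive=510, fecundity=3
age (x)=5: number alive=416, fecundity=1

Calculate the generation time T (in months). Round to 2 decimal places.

lx = nx/n0 = nx/1000: 1, 0.816, 0.673, 0.613, 0.51, 0.416
lx·mx: 0, 0, 4.038, 2.452, 1.53, 0.416 → R0 = 8.436
x·lx·mx: 0, 0, 8.076, 7.356, 6.12, 2.08 → Σ = 23.632
T = 23.632 / 8.436 = 2.801328… → 2.80

2.80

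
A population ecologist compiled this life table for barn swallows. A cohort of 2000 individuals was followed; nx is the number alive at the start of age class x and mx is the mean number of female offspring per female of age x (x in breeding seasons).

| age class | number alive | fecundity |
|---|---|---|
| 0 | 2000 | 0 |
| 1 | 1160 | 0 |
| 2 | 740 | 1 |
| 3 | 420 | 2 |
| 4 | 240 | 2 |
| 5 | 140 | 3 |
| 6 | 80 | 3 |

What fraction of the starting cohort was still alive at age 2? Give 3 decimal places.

0.370

l_2 = n_2/n_0 = 740/2000 = 0.37 → 0.370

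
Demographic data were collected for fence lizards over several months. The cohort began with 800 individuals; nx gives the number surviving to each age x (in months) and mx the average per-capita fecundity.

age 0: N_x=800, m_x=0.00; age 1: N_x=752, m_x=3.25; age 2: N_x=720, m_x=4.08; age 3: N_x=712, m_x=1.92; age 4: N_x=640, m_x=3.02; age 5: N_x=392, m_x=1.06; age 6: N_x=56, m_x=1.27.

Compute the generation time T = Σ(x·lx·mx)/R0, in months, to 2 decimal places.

2.47

lx = nx/n0 = nx/800: 1, 0.94, 0.9, 0.89, 0.8, 0.49, 0.07
lx·mx: 0, 3.055, 3.672, 1.7088, 2.416, 0.5194, 0.0889 → R0 = 11.4601
x·lx·mx: 0, 3.055, 7.344, 5.1264, 9.664, 2.597, 0.5334 → Σ = 28.3198
T = 28.3198 / 11.4601 = 2.471165… → 2.47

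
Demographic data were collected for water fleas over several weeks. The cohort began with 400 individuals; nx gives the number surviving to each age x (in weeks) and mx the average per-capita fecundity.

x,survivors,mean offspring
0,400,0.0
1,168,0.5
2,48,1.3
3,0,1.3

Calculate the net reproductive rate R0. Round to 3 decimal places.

0.366

lx = nx/n0 = nx/400: 1, 0.42, 0.12, 0
lx·mx by age: 0, 0.21, 0.156, 0
R0 = Σ lx·mx = 0.366 → 0.366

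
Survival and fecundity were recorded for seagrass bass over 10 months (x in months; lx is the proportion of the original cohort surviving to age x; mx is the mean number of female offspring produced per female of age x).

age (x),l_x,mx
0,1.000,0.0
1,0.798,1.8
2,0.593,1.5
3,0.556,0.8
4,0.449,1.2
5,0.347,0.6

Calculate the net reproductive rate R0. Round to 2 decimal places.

lx·mx by age: 0, 1.4364, 0.8895, 0.4448, 0.5388, 0.2082
R0 = Σ lx·mx = 3.5177 → 3.52

3.52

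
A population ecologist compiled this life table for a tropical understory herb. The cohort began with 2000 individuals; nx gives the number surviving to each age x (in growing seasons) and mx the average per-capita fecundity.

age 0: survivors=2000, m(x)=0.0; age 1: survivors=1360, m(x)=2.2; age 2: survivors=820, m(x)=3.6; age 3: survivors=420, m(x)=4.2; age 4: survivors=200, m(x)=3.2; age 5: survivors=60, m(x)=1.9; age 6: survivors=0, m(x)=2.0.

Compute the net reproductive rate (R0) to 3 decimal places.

lx = nx/n0 = nx/2000: 1, 0.68, 0.41, 0.21, 0.1, 0.03, 0
lx·mx by age: 0, 1.496, 1.476, 0.882, 0.32, 0.057, 0
R0 = Σ lx·mx = 4.231 → 4.231

4.231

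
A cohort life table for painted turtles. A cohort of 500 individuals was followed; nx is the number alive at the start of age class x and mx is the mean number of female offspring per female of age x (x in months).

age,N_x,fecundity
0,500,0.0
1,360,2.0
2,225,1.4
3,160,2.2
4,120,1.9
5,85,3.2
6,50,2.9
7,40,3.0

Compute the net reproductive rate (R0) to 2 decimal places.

lx = nx/n0 = nx/500: 1, 0.72, 0.45, 0.32, 0.24, 0.17, 0.1, 0.08
lx·mx by age: 0, 1.44, 0.63, 0.704, 0.456, 0.544, 0.29, 0.24
R0 = Σ lx·mx = 4.304 → 4.30

4.30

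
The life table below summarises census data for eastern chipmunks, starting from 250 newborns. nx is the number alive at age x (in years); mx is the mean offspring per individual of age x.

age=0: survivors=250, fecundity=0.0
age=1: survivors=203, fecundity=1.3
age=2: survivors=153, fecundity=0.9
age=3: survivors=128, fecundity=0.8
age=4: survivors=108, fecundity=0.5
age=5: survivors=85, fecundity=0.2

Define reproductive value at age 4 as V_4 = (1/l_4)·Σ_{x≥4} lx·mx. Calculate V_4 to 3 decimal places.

lx = nx/n0 = nx/250: 1, 0.812, 0.612, 0.512, 0.432, 0.34
lx·mx for x ≥ 4: 0.216, 0.068 → sum = 0.284
V_4 = 0.284 / l_4 = 0.284 / 0.432 = 0.657407… → 0.657

0.657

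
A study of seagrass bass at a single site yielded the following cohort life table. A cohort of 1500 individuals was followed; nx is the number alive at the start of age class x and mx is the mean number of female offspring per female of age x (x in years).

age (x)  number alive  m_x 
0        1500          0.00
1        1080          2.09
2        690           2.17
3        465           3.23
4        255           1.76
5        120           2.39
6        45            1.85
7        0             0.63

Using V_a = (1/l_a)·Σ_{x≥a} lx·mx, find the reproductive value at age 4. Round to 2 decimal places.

3.21

lx = nx/n0 = nx/1500: 1, 0.72, 0.46, 0.31, 0.17, 0.08, 0.03, 0
lx·mx for x ≥ 4: 0.2992, 0.1912, 0.0555, 0 → sum = 0.5459
V_4 = 0.5459 / l_4 = 0.5459 / 0.17 = 3.211176… → 3.21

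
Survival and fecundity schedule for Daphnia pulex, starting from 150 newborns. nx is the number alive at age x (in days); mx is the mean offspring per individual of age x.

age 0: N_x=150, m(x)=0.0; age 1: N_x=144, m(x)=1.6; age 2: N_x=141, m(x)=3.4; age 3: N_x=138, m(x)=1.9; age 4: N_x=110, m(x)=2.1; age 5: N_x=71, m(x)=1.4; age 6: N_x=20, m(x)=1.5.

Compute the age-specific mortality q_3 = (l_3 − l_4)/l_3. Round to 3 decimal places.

lx = nx/n0 = nx/150: 1, 0.96, 0.94, 0.92, 0.73333…, 0.47333…, 0.13333…
q_3 = (l_3 − l_4) / l_3 = (0.92 − 0.733333…) / 0.92
     = 0.186667… / 0.92 = 0.202899… → 0.203

0.203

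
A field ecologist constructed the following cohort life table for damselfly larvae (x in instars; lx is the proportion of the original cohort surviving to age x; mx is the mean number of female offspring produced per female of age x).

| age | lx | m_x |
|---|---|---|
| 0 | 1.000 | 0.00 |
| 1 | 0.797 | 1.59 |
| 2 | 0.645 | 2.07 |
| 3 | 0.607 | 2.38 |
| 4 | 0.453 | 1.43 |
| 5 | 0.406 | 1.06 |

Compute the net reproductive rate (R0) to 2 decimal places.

5.13

lx·mx by age: 0, 1.26723, 1.33515, 1.44466, 0.64779, 0.43036
R0 = Σ lx·mx = 5.12519 → 5.13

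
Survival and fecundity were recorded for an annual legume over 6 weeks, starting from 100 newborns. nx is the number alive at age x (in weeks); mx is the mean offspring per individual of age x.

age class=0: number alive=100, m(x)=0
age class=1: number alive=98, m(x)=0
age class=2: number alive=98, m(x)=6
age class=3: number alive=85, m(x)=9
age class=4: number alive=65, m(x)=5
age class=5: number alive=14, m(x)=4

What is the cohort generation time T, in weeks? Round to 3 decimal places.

2.913

lx = nx/n0 = nx/100: 1, 0.98, 0.98, 0.85, 0.65, 0.14
lx·mx: 0, 0, 5.88, 7.65, 3.25, 0.56 → R0 = 17.34
x·lx·mx: 0, 0, 11.76, 22.95, 13, 2.8 → Σ = 50.51
T = 50.51 / 17.34 = 2.912918… → 2.913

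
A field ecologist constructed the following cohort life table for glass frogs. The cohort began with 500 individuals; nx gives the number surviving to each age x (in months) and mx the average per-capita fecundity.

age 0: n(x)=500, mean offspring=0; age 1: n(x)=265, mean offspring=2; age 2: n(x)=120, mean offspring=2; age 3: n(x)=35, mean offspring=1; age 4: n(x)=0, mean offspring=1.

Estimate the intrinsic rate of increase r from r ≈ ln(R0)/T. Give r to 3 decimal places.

0.344

lx = nx/n0 = nx/500: 1, 0.53, 0.24, 0.07, 0
R0 = Σ lx·mx = 0 + 1.06 + 0.48 + 0.07 + 0 = 1.61
Σ x·lx·mx = 2.23; T = 2.23/1.61 = 1.38509…
r ≈ ln(R0)/T = ln(1.61)/1.38509… = 0.34383… → 0.344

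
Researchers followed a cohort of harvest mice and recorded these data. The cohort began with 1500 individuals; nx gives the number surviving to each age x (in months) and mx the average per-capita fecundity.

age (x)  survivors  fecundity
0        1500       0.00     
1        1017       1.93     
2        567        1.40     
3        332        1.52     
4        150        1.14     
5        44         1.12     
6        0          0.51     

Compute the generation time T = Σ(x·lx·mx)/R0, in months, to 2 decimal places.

lx = nx/n0 = nx/1500: 1, 0.678, 0.378, 0.22133…, 0.1, 0.02933…, 0
lx·mx: 0, 1.30854, 0.5292, 0.336427…, 0.114, 0.032853…, 0 → R0 = 2.32102…
x·lx·mx: 0, 1.30854, 1.0584, 1.00928…, 0.456, 0.164267…, 0 → Σ = 3.996487…
T = 3.996487… / 2.32102… = 1.721867… → 1.72

1.72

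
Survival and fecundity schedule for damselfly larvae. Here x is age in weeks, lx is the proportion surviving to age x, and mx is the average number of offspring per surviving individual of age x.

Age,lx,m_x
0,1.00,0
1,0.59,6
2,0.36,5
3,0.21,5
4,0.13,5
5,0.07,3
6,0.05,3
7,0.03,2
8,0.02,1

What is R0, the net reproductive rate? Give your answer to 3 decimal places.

7.480

lx·mx by age: 0, 3.54, 1.8, 1.05, 0.65, 0.21, 0.15, 0.06, 0.02
R0 = Σ lx·mx = 7.48 → 7.480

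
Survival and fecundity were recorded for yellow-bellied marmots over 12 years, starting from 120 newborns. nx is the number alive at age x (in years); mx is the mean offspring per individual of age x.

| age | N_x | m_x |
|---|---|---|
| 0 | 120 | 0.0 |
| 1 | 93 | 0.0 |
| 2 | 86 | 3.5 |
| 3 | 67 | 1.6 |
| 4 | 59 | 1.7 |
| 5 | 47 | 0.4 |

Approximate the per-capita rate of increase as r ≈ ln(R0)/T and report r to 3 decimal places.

lx = nx/n0 = nx/120: 1, 0.775, 0.71667…, 0.55833…, 0.49167…, 0.39167…
R0 = Σ lx·mx = 0 + 0 + 2.50833… + 0.89333… + 0.83583… + 0.15667… = 4.394167…
Σ x·lx·mx = 11.823333…; T = 11.823333…/4.394167… = 2.69069…
r ≈ ln(R0)/T = ln(4.394167…)/2.69069… = 0.55015… → 0.550

0.550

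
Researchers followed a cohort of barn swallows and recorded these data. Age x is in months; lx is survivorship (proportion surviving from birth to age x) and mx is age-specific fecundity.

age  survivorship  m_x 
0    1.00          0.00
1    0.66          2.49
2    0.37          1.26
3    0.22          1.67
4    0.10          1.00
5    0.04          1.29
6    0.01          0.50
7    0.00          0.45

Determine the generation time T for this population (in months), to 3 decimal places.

1.658

lx·mx: 0, 1.6434, 0.4662, 0.3674, 0.1, 0.0516, 0.005, 0 → R0 = 2.6336
x·lx·mx: 0, 1.6434, 0.9324, 1.1022, 0.4, 0.258, 0.03, 0 → Σ = 4.366
T = 4.366 / 2.6336 = 1.657807… → 1.658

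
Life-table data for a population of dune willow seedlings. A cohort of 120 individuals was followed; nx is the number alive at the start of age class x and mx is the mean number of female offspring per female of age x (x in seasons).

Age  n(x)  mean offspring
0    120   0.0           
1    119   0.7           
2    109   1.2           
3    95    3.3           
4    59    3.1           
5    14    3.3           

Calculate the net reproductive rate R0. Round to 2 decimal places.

lx = nx/n0 = nx/120: 1, 0.99167…, 0.90833…, 0.79167…, 0.49167…, 0.11667…
lx·mx by age: 0, 0.694167…, 1.09…, 2.6125…, 1.524167…, 0.385…
R0 = Σ lx·mx = 6.305833… → 6.31

6.31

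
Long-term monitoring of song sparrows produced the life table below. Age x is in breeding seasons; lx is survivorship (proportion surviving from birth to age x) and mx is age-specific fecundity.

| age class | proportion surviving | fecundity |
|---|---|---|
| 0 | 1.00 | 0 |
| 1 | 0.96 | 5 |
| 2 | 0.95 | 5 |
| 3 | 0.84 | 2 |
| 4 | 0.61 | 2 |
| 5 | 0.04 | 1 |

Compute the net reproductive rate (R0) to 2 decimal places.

12.49

lx·mx by age: 0, 4.8, 4.75, 1.68, 1.22, 0.04
R0 = Σ lx·mx = 12.49 → 12.49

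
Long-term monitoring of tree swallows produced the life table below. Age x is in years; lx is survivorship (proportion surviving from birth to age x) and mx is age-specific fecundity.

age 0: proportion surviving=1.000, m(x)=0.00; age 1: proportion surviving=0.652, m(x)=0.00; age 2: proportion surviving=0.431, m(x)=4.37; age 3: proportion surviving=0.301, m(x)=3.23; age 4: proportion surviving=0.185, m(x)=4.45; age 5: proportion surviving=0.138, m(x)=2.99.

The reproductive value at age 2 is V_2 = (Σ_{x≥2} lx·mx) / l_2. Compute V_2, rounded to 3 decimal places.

lx·mx for x ≥ 2: 1.88347, 0.97223, 0.82325, 0.41262 → sum = 4.09157
V_2 = 4.09157 / l_2 = 4.09157 / 0.431 = 9.493202… → 9.493

9.493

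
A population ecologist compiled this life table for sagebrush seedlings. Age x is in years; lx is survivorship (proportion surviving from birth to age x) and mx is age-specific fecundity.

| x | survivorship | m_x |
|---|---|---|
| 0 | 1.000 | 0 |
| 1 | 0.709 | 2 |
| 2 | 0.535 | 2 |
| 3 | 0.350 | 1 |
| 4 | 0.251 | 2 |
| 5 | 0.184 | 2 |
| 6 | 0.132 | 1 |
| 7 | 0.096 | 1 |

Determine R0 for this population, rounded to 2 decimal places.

3.94

lx·mx by age: 0, 1.418, 1.07, 0.35, 0.502, 0.368, 0.132, 0.096
R0 = Σ lx·mx = 3.936 → 3.94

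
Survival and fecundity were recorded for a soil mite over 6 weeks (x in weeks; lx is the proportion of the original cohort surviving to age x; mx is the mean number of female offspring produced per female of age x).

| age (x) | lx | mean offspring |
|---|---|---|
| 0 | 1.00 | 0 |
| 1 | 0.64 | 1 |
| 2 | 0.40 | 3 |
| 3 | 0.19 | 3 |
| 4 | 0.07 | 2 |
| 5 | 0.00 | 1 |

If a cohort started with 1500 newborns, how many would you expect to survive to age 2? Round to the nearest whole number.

Expected survivors = N0 · l_2 = 1500 × 0.40 = 600 → 600

600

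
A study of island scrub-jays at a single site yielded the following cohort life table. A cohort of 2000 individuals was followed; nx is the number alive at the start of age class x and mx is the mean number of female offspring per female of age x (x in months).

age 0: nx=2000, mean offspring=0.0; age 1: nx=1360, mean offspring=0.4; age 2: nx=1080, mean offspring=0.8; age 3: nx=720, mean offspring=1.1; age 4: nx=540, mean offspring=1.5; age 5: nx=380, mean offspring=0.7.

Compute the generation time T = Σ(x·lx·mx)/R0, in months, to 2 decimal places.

lx = nx/n0 = nx/2000: 1, 0.68, 0.54, 0.36, 0.27, 0.19
lx·mx: 0, 0.272, 0.432, 0.396, 0.405, 0.133 → R0 = 1.638
x·lx·mx: 0, 0.272, 0.864, 1.188, 1.62, 0.665 → Σ = 4.609
T = 4.609 / 1.638 = 2.813797… → 2.81

2.81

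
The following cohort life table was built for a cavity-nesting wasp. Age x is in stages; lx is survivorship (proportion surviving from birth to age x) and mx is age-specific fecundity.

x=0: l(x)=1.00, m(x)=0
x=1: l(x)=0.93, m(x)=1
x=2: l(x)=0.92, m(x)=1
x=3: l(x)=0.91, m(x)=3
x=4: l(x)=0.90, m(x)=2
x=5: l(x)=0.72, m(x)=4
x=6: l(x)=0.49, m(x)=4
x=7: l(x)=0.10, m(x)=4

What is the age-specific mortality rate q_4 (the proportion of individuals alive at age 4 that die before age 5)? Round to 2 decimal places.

0.20

q_4 = (l_4 − l_5) / l_4 = (0.9 − 0.72) / 0.9
     = 0.18 / 0.9 = 0.2 → 0.20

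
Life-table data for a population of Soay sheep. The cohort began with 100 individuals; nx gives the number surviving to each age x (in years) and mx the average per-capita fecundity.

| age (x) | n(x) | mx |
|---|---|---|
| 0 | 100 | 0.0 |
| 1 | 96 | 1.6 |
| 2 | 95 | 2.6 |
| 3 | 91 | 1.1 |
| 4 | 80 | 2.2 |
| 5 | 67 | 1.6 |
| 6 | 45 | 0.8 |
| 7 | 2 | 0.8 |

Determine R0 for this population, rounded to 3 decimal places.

8.215

lx = nx/n0 = nx/100: 1, 0.96, 0.95, 0.91, 0.8, 0.67, 0.45, 0.02
lx·mx by age: 0, 1.536, 2.47, 1.001, 1.76, 1.072, 0.36, 0.016
R0 = Σ lx·mx = 8.215 → 8.215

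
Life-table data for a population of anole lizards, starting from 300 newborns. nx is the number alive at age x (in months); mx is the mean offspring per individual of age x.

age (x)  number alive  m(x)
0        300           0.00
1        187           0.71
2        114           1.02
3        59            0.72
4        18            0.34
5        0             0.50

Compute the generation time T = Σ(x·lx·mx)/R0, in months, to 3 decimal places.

1.738

lx = nx/n0 = nx/300: 1, 0.62333…, 0.38, 0.19667…, 0.06, 0
lx·mx: 0, 0.442567…, 0.3876, 0.1416…, 0.0204, 0 → R0 = 0.992167…
x·lx·mx: 0, 0.442567…, 0.7752, 0.4248…, 0.0816, 0 → Σ = 1.724167…
T = 1.724167… / 0.992167… = 1.737779… → 1.738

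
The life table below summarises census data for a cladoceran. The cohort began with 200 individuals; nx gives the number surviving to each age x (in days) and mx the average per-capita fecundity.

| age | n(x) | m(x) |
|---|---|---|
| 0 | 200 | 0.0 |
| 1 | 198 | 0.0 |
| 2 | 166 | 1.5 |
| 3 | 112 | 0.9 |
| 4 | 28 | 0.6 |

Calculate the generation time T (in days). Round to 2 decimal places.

lx = nx/n0 = nx/200: 1, 0.99, 0.83, 0.56, 0.14
lx·mx: 0, 0, 1.245, 0.504, 0.084 → R0 = 1.833
x·lx·mx: 0, 0, 2.49, 1.512, 0.336 → Σ = 4.338
T = 4.338 / 1.833 = 2.366612… → 2.37

2.37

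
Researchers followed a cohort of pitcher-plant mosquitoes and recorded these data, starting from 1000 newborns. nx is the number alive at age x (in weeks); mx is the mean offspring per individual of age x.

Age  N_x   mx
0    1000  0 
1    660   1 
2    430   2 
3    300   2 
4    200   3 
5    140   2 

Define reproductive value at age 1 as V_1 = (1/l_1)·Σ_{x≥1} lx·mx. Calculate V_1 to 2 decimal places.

lx = nx/n0 = nx/1000: 1, 0.66, 0.43, 0.3, 0.2, 0.14
lx·mx for x ≥ 1: 0.66, 0.86, 0.6, 0.6, 0.28 → sum = 3
V_1 = 3 / l_1 = 3 / 0.66 = 4.545455… → 4.55

4.55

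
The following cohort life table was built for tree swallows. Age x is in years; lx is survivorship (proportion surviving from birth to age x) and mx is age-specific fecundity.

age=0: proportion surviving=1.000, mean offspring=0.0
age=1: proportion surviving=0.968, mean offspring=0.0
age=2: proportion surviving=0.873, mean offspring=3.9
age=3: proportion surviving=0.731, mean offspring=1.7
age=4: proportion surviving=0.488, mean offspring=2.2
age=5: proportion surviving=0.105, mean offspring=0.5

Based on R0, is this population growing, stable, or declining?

R0 = Σ lx·mx = 0 + 0 + 3.4047 + 1.2427 + 1.0736 + 0.0525 = 5.7735
R0 > 1, so the population is growing.

growing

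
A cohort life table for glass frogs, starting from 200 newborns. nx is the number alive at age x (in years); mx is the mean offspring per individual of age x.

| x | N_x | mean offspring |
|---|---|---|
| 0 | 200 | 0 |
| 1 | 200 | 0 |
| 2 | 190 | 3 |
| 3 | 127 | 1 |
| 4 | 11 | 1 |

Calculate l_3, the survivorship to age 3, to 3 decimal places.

0.635

l_3 = n_3/n_0 = 127/200 = 0.635 → 0.635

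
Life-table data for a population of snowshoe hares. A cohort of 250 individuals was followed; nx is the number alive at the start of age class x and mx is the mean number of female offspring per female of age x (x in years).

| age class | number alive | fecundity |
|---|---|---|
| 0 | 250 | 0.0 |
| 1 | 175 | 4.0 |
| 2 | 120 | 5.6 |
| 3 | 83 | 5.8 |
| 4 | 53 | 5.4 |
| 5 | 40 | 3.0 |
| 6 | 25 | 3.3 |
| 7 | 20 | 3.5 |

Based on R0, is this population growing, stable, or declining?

growing

lx = nx/n0 = nx/250: 1, 0.7, 0.48, 0.332, 0.212, 0.16, 0.1, 0.08
R0 = Σ lx·mx = 0 + 2.8 + 2.688 + 1.9256 + 1.1448 + 0.48 + 0.33 + 0.28 = 9.6484
R0 > 1, so the population is growing.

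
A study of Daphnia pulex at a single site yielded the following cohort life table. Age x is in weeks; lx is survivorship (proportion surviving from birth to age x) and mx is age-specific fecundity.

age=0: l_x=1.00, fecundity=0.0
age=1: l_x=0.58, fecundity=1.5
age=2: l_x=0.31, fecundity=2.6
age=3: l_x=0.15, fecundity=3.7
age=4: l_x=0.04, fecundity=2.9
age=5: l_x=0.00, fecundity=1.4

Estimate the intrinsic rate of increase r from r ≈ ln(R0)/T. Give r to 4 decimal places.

R0 = Σ lx·mx = 0 + 0.87 + 0.806 + 0.555 + 0.116 + 0 = 2.347
Σ x·lx·mx = 4.611; T = 4.611/2.347 = 1.96464…
r ≈ ln(R0)/T = ln(2.347)/1.96464… = 0.434247… → 0.4342

0.4342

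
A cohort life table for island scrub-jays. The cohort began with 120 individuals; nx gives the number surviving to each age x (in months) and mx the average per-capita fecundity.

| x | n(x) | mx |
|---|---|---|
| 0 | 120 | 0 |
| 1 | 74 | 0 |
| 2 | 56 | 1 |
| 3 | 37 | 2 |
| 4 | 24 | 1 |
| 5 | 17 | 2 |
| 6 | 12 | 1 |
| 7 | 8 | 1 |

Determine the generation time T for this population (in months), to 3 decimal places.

lx = nx/n0 = nx/120: 1, 0.61667…, 0.46667…, 0.30833…, 0.2, 0.14167…, 0.1, 0.06667…
lx·mx: 0, 0, 0.466667…, 0.616667…, 0.2, 0.283333…, 0.1, 0.066667… → R0 = 1.733333…
x·lx·mx: 0, 0, 0.933333…, 1.85…, 0.8, 1.416667…, 0.6, 0.466667… → Σ = 6.066667…
T = 6.066667… / 1.733333… = 3.5… → 3.500

3.500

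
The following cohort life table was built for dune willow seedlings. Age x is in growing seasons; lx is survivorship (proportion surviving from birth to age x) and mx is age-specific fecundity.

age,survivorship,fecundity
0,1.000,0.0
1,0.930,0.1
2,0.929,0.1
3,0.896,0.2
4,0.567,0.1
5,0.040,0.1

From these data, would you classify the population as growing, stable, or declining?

R0 = Σ lx·mx = 0 + 0.093 + 0.0929 + 0.1792 + 0.0567 + 0.004 = 0.4258
R0 < 1, so the population is declining.

declining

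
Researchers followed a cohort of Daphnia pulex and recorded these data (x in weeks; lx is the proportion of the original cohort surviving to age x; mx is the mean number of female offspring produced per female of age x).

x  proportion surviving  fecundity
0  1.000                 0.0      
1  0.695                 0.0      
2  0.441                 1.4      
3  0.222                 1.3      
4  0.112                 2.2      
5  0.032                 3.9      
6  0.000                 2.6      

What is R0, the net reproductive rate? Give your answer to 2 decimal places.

lx·mx by age: 0, 0, 0.6174, 0.2886, 0.2464, 0.1248, 0
R0 = Σ lx·mx = 1.2772 → 1.28

1.28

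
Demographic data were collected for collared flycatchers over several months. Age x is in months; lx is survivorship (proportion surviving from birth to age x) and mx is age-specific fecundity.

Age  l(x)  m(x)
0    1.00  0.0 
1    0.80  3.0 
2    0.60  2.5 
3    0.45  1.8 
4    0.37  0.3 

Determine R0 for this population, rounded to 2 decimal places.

lx·mx by age: 0, 2.4, 1.5, 0.81, 0.111
R0 = Σ lx·mx = 4.821 → 4.82

4.82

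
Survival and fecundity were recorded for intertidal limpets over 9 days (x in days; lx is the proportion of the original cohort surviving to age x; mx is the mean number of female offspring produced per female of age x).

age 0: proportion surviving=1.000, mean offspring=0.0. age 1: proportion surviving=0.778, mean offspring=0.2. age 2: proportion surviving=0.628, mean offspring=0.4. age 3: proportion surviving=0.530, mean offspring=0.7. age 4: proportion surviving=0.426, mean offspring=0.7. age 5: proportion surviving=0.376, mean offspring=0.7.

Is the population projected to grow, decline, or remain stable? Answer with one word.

growing

R0 = Σ lx·mx = 0 + 0.1556 + 0.2512 + 0.371 + 0.2982 + 0.2632 = 1.3392
R0 > 1, so the population is growing.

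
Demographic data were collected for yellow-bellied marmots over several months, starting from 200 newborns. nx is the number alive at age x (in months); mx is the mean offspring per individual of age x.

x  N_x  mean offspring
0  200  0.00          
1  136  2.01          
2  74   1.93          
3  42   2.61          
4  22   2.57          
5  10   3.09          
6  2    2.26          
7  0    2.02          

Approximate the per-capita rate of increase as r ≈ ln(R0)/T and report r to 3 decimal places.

0.538

lx = nx/n0 = nx/200: 1, 0.68, 0.37, 0.21, 0.11, 0.05, 0.01, 0
R0 = Σ lx·mx = 0 + 1.3668 + 0.7141 + 0.5481 + 0.2827 + 0.1545 + 0.0226 + 0 = 3.0888
Σ x·lx·mx = 6.4782; T = 6.4782/3.0888 = 2.09732…
r ≈ ln(R0)/T = ln(3.0888)/2.09732… = 0.53773… → 0.538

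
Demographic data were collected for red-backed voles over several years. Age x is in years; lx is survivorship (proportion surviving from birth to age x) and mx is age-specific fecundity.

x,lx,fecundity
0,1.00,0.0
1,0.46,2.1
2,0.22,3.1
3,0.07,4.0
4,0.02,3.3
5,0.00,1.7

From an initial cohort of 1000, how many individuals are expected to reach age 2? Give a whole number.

220

Expected survivors = N0 · l_2 = 1000 × 0.22 = 220 → 220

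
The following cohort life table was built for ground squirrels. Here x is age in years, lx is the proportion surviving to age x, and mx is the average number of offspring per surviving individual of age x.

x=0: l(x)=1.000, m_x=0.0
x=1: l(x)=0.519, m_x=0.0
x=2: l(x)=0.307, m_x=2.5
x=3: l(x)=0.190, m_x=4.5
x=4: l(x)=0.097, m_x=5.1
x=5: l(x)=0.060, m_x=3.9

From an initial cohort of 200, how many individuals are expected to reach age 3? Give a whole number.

38

Expected survivors = N0 · l_3 = 200 × 0.190 = 38 → 38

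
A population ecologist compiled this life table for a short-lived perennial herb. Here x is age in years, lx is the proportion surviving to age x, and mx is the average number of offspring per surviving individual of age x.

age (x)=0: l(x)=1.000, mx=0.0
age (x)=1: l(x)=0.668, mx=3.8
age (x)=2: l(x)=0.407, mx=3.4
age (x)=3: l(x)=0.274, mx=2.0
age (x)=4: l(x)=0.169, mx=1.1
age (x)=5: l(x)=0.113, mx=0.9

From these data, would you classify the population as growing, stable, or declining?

growing

R0 = Σ lx·mx = 0 + 2.5384 + 1.3838 + 0.548 + 0.1859 + 0.1017 = 4.7578
R0 > 1, so the population is growing.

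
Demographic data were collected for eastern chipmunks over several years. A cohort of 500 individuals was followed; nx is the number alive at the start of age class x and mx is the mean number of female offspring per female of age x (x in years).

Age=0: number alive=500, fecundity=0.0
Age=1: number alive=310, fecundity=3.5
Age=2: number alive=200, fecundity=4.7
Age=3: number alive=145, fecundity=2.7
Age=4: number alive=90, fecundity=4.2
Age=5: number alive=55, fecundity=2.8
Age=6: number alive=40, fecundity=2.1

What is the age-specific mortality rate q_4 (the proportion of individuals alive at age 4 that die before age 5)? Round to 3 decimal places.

lx = nx/n0 = nx/500: 1, 0.62, 0.4, 0.29, 0.18, 0.11, 0.08
q_4 = (l_4 − l_5) / l_4 = (0.18 − 0.11) / 0.18
     = 0.07 / 0.18 = 0.388889… → 0.389

0.389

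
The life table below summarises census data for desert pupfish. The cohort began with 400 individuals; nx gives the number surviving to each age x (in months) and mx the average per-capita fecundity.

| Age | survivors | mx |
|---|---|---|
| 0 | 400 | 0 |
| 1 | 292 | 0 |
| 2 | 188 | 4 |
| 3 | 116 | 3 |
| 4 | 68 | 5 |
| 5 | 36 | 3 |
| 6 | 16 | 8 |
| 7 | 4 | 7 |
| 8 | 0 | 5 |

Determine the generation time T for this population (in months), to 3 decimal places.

lx = nx/n0 = nx/400: 1, 0.73, 0.47, 0.29, 0.17, 0.09, 0.04, 0.01, 0
lx·mx: 0, 0, 1.88, 0.87, 0.85, 0.27, 0.32, 0.07, 0 → R0 = 4.26
x·lx·mx: 0, 0, 3.76, 2.61, 3.4, 1.35, 1.92, 0.49, 0 → Σ = 13.53
T = 13.53 / 4.26 = 3.176056… → 3.176

3.176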